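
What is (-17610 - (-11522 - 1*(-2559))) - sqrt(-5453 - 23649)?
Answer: -8647 - I*sqrt(29102) ≈ -8647.0 - 170.59*I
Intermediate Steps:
(-17610 - (-11522 - 1*(-2559))) - sqrt(-5453 - 23649) = (-17610 - (-11522 + 2559)) - sqrt(-29102) = (-17610 - 1*(-8963)) - I*sqrt(29102) = (-17610 + 8963) - I*sqrt(29102) = -8647 - I*sqrt(29102)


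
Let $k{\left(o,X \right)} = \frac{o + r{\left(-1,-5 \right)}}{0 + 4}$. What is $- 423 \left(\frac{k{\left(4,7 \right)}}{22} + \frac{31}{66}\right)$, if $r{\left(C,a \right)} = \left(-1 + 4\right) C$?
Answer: $- \frac{17907}{88} \approx -203.49$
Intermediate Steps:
$r{\left(C,a \right)} = 3 C$
$k{\left(o,X \right)} = - \frac{3}{4} + \frac{o}{4}$ ($k{\left(o,X \right)} = \frac{o + 3 \left(-1\right)}{0 + 4} = \frac{o - 3}{4} = \left(-3 + o\right) \frac{1}{4} = - \frac{3}{4} + \frac{o}{4}$)
$- 423 \left(\frac{k{\left(4,7 \right)}}{22} + \frac{31}{66}\right) = - 423 \left(\frac{- \frac{3}{4} + \frac{1}{4} \cdot 4}{22} + \frac{31}{66}\right) = - 423 \left(\left(- \frac{3}{4} + 1\right) \frac{1}{22} + 31 \cdot \frac{1}{66}\right) = - 423 \left(\frac{1}{4} \cdot \frac{1}{22} + \frac{31}{66}\right) = - 423 \left(\frac{1}{88} + \frac{31}{66}\right) = \left(-423\right) \frac{127}{264} = - \frac{17907}{88}$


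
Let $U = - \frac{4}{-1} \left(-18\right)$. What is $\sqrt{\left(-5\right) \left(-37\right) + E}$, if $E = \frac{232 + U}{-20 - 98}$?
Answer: $\frac{\sqrt{639265}}{59} \approx 13.552$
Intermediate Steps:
$U = -72$ ($U = \left(-4\right) \left(-1\right) \left(-18\right) = 4 \left(-18\right) = -72$)
$E = - \frac{80}{59}$ ($E = \frac{232 - 72}{-20 - 98} = \frac{160}{-118} = 160 \left(- \frac{1}{118}\right) = - \frac{80}{59} \approx -1.3559$)
$\sqrt{\left(-5\right) \left(-37\right) + E} = \sqrt{\left(-5\right) \left(-37\right) - \frac{80}{59}} = \sqrt{185 - \frac{80}{59}} = \sqrt{\frac{10835}{59}} = \frac{\sqrt{639265}}{59}$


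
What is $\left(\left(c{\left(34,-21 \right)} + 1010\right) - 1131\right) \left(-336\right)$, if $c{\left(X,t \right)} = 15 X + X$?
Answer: $-142128$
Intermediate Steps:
$c{\left(X,t \right)} = 16 X$
$\left(\left(c{\left(34,-21 \right)} + 1010\right) - 1131\right) \left(-336\right) = \left(\left(16 \cdot 34 + 1010\right) - 1131\right) \left(-336\right) = \left(\left(544 + 1010\right) - 1131\right) \left(-336\right) = \left(1554 - 1131\right) \left(-336\right) = 423 \left(-336\right) = -142128$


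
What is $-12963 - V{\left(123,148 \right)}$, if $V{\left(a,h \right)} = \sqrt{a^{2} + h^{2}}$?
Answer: $-12963 - \sqrt{37033} \approx -13155.0$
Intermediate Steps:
$-12963 - V{\left(123,148 \right)} = -12963 - \sqrt{123^{2} + 148^{2}} = -12963 - \sqrt{15129 + 21904} = -12963 - \sqrt{37033}$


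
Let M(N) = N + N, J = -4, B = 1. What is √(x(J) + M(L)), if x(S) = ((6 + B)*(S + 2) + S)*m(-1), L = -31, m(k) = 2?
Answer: 7*I*√2 ≈ 9.8995*I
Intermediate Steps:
M(N) = 2*N
x(S) = 28 + 16*S (x(S) = ((6 + 1)*(S + 2) + S)*2 = (7*(2 + S) + S)*2 = ((14 + 7*S) + S)*2 = (14 + 8*S)*2 = 28 + 16*S)
√(x(J) + M(L)) = √((28 + 16*(-4)) + 2*(-31)) = √((28 - 64) - 62) = √(-36 - 62) = √(-98) = 7*I*√2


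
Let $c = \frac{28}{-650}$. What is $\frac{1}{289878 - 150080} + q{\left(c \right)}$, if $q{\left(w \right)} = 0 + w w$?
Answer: $\frac{27506033}{14766163750} \approx 0.0018628$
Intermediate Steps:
$c = - \frac{14}{325}$ ($c = 28 \left(- \frac{1}{650}\right) = - \frac{14}{325} \approx -0.043077$)
$q{\left(w \right)} = w^{2}$ ($q{\left(w \right)} = 0 + w^{2} = w^{2}$)
$\frac{1}{289878 - 150080} + q{\left(c \right)} = \frac{1}{289878 - 150080} + \left(- \frac{14}{325}\right)^{2} = \frac{1}{139798} + \frac{196}{105625} = \frac{27506033}{14766163750}$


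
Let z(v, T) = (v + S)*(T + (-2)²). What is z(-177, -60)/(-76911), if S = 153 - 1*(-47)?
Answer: 1288/76911 ≈ 0.016747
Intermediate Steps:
S = 200 (S = 153 + 47 = 200)
z(v, T) = (4 + T)*(200 + v) (z(v, T) = (v + 200)*(T + (-2)²) = (200 + v)*(T + 4) = (200 + v)*(4 + T) = (4 + T)*(200 + v))
z(-177, -60)/(-76911) = (800 + 4*(-177) + 200*(-60) - 60*(-177))/(-76911) = (800 - 708 - 12000 + 10620)*(-1/76911) = -1288*(-1/76911) = 1288/76911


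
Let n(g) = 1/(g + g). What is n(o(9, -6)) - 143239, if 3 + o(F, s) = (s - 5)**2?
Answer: -33804403/236 ≈ -1.4324e+5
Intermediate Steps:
o(F, s) = -3 + (-5 + s)**2 (o(F, s) = -3 + (s - 5)**2 = -3 + (-5 + s)**2)
n(g) = 1/(2*g)
n(o(9, -6)) - 143239 = 1/(2*(-3 + (-5 - 6)**2)) - 143239 = 1/(2*(-3 + (-11)**2)) - 143239 = 1/(2*(-3 + 121)) - 143239 = (1/2)/118 - 143239 = (1/2)*(1/118) - 143239 = 1/236 - 143239 = -33804403/236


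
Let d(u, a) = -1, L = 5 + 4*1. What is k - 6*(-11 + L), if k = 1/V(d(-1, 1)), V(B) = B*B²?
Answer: 11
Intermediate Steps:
L = 9 (L = 5 + 4 = 9)
V(B) = B³
k = -1 (k = 1/((-1)³) = 1/(-1) = -1)
k - 6*(-11 + L) = -1 - 6*(-11 + 9) = -1 - 6*(-2) = -1 + 12 = 11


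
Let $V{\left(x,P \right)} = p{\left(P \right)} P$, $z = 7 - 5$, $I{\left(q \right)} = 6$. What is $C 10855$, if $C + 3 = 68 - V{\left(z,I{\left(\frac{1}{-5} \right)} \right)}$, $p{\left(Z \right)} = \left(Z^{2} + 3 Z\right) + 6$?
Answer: $-3202225$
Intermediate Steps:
$p{\left(Z \right)} = 6 + Z^{2} + 3 Z$
$z = 2$ ($z = 7 - 5 = 2$)
$V{\left(x,P \right)} = P \left(6 + P^{2} + 3 P\right)$ ($V{\left(x,P \right)} = \left(6 + P^{2} + 3 P\right) P = P \left(6 + P^{2} + 3 P\right)$)
$C = -295$ ($C = -3 + \left(68 - 6 \left(6 + 6^{2} + 3 \cdot 6\right)\right) = -3 + \left(68 - 6 \left(6 + 36 + 18\right)\right) = -3 + \left(68 - 6 \cdot 60\right) = -3 + \left(68 - 360\right) = -3 - 292 = -295$)
$C 10855 = \left(-295\right) 10855 = -3202225$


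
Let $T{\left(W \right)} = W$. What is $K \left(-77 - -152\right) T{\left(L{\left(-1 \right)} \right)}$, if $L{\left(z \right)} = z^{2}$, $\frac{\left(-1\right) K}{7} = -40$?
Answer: $21000$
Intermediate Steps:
$K = 280$ ($K = \left(-7\right) \left(-40\right) = 280$)
$K \left(-77 - -152\right) T{\left(L{\left(-1 \right)} \right)} = 280 \left(-77 - -152\right) \left(-1\right)^{2} = 280 \left(-77 + 152\right) 1 = 280 \cdot 75 \cdot 1 = 280 \cdot 75 = 21000$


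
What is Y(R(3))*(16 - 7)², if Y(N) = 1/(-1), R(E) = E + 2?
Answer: -81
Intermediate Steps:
R(E) = 2 + E
Y(N) = -1
Y(R(3))*(16 - 7)² = -(16 - 7)² = -1*9² = -1*81 = -81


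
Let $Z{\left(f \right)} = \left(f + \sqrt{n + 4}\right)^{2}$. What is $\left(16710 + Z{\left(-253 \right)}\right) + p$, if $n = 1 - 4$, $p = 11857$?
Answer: $92071$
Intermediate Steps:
$n = -3$
$Z{\left(f \right)} = \left(1 + f\right)^{2}$ ($Z{\left(f \right)} = \left(f + \sqrt{-3 + 4}\right)^{2} = \left(f + \sqrt{1}\right)^{2} = \left(f + 1\right)^{2} = \left(1 + f\right)^{2}$)
$\left(16710 + Z{\left(-253 \right)}\right) + p = \left(16710 + \left(1 - 253\right)^{2}\right) + 11857 = \left(16710 + \left(-252\right)^{2}\right) + 11857 = \left(16710 + 63504\right) + 11857 = 80214 + 11857 = 92071$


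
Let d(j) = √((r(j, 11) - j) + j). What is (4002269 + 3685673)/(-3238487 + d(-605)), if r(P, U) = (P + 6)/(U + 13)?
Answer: -597535205370096/251707153180655 - 15375884*I*√3594/251707153180655 ≈ -2.3739 - 3.6621e-6*I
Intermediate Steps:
r(P, U) = (6 + P)/(13 + U)
d(j) = √(¼ + j/24) (d(j) = √(((6 + j)/(13 + 11) - j) + j) = √(((6 + j)/24 - j) + j) = √(((¼ + j/24) - j) + j) = √((¼ - 23*j/24) + j) = √(¼ + j/24))
(4002269 + 3685673)/(-3238487 + d(-605)) = (4002269 + 3685673)/(-3238487 + √(36 + 6*(-605))/12) = 7687942/(-3238487 + √(36 - 3630)/12) = 7687942/(-3238487 + √(-3594)/12) = 7687942/(-3238487 + (I*√3594)/12) = 7687942/(-3238487 + I*√3594/12)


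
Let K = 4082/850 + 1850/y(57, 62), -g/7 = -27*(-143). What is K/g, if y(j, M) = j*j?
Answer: -1059637/5331365325 ≈ -0.00019876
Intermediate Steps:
y(j, M) = j²
g = -27027 (g = -(-189)*(-143) = -7*3861 = -27027)
K = 7417459/1380825 (K = 4082/850 + 1850/(57²) = 4082*(1/850) + 1850/3249 = 2041/425 + 1850*(1/3249) = 2041/425 + 1850/3249 = 7417459/1380825 ≈ 5.3718)
K/g = (7417459/1380825)/(-27027) = (7417459/1380825)*(-1/27027) = -1059637/5331365325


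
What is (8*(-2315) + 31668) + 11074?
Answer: 24222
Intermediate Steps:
(8*(-2315) + 31668) + 11074 = (-18520 + 31668) + 11074 = 13148 + 11074 = 24222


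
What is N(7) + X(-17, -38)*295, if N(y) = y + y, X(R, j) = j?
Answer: -11196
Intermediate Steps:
N(y) = 2*y
N(7) + X(-17, -38)*295 = 2*7 - 38*295 = 14 - 11210 = -11196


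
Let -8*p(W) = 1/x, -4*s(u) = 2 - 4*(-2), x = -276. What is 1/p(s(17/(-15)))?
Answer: 2208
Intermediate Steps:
s(u) = -5/2 (s(u) = -(2 - 4*(-2))/4 = -(2 + 8)/4 = -¼*10 = -5/2)
p(W) = 1/2208 (p(W) = -⅛/(-276) = -⅛*(-1/276) = 1/2208)
1/p(s(17/(-15))) = 1/(1/2208) = 2208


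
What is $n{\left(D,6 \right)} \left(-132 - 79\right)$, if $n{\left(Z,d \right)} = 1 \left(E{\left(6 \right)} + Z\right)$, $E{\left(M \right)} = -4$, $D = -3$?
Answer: $1477$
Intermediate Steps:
$n{\left(Z,d \right)} = -4 + Z$ ($n{\left(Z,d \right)} = 1 \left(-4 + Z\right) = -4 + Z$)
$n{\left(D,6 \right)} \left(-132 - 79\right) = \left(-4 - 3\right) \left(-132 - 79\right) = - 7 \left(-132 - 79\right) = \left(-7\right) \left(-211\right) = 1477$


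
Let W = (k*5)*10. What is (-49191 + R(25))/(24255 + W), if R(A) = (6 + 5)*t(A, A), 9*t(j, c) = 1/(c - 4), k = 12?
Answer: -9297088/4697595 ≈ -1.9791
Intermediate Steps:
t(j, c) = 1/(9*(-4 + c)) (t(j, c) = 1/(9*(c - 4)) = 1/(9*(-4 + c)))
R(A) = 11/(9*(-4 + A)) (R(A) = (6 + 5)*(1/(9*(-4 + A))) = 11*(1/(9*(-4 + A))) = 11/(9*(-4 + A)))
W = 600 (W = (12*5)*10 = 60*10 = 600)
(-49191 + R(25))/(24255 + W) = (-49191 + 11/(9*(-4 + 25)))/(24255 + 600) = (-49191 + (11/9)/21)/24855 = (-49191 + (11/9)*(1/21))*(1/24855) = (-49191 + 11/189)*(1/24855) = -9297088/189*1/24855 = -9297088/4697595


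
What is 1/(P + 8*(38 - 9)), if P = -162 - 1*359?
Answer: -1/289 ≈ -0.0034602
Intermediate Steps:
P = -521 (P = -162 - 359 = -521)
1/(P + 8*(38 - 9)) = 1/(-521 + 8*(38 - 9)) = 1/(-521 + 8*29) = 1/(-521 + 232) = 1/(-289) = -1/289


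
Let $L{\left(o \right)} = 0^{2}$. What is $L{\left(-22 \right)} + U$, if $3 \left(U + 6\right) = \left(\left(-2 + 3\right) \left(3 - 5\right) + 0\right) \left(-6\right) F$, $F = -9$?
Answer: $-42$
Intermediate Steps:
$L{\left(o \right)} = 0$
$U = -42$ ($U = -6 + \frac{\left(\left(-2 + 3\right) \left(3 - 5\right) + 0\right) \left(-6\right) \left(-9\right)}{3} = -6 + \frac{\left(1 \left(-2\right) + 0\right) \left(-6\right) \left(-9\right)}{3} = -6 + \frac{\left(-2 + 0\right) \left(-6\right) \left(-9\right)}{3} = -6 + \frac{\left(-2\right) \left(-6\right) \left(-9\right)}{3} = -6 + \frac{12 \left(-9\right)}{3} = -6 + \frac{1}{3} \left(-108\right) = -6 - 36 = -42$)
$L{\left(-22 \right)} + U = 0 - 42 = -42$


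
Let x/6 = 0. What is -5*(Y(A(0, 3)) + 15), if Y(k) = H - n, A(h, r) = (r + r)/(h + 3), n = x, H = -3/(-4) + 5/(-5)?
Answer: -295/4 ≈ -73.750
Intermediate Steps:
H = -¼ (H = -3*(-¼) + 5*(-⅕) = ¾ - 1 = -¼ ≈ -0.25000)
x = 0 (x = 6*0 = 0)
n = 0
A(h, r) = 2*r/(3 + h) (A(h, r) = (2*r)/(3 + h) = 2*r/(3 + h))
Y(k) = -¼ (Y(k) = -¼ - 1*0 = -¼ + 0 = -¼)
-5*(Y(A(0, 3)) + 15) = -5*(-¼ + 15) = -5*59/4 = -295/4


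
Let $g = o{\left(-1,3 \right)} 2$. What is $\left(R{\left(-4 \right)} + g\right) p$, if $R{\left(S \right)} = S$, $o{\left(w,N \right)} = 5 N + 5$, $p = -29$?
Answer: $-1044$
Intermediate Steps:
$o{\left(w,N \right)} = 5 + 5 N$
$g = 40$ ($g = \left(5 + 5 \cdot 3\right) 2 = \left(5 + 15\right) 2 = 20 \cdot 2 = 40$)
$\left(R{\left(-4 \right)} + g\right) p = \left(-4 + 40\right) \left(-29\right) = 36 \left(-29\right) = -1044$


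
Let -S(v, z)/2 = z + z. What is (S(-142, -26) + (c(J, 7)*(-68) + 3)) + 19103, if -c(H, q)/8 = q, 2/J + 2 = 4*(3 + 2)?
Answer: 23018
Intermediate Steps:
S(v, z) = -4*z (S(v, z) = -2*(z + z) = -4*z)
J = ⅑ (J = 2/(-2 + 4*(3 + 2)) = 2/(-2 + 4*5) = 2/(-2 + 20) = 2/18 = 2*(1/18) = ⅑ ≈ 0.11111)
c(H, q) = -8*q
(S(-142, -26) + (c(J, 7)*(-68) + 3)) + 19103 = (-4*(-26) + (-8*7*(-68) + 3)) + 19103 = (104 + (-56*(-68) + 3)) + 19103 = (104 + (3808 + 3)) + 19103 = (104 + 3811) + 19103 = 3915 + 19103 = 23018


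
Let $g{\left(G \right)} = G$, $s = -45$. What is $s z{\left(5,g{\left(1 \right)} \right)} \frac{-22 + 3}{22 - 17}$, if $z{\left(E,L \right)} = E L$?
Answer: $855$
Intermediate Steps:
$s z{\left(5,g{\left(1 \right)} \right)} \frac{-22 + 3}{22 - 17} = - 45 \cdot 5 \cdot 1 \frac{-22 + 3}{22 - 17} = \left(-45\right) 5 \left(- \frac{19}{5}\right) = - 225 \left(\left(-19\right) \frac{1}{5}\right) = \left(-225\right) \left(- \frac{19}{5}\right) = 855$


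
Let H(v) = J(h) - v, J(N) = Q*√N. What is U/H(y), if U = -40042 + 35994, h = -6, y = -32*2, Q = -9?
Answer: -129536/2291 - 18216*I*√6/2291 ≈ -56.541 - 19.476*I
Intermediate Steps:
y = -64
U = -4048
J(N) = -9*√N
H(v) = -v - 9*I*√6 (H(v) = -9*I*√6 - v = -v - 9*I*√6)
U/H(y) = -4048/(-1*(-64) - 9*I*√6) = -4048/(64 - 9*I*√6)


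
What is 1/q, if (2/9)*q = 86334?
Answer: 1/388503 ≈ 2.5740e-6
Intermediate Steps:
q = 388503 (q = (9/2)*86334 = 388503)
1/q = 1/388503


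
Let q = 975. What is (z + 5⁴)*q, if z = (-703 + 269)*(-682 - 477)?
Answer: 491040225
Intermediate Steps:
z = 503006 (z = -434*(-1159) = 503006)
(z + 5⁴)*q = (503006 + 5⁴)*975 = (503006 + 625)*975 = 503631*975 = 491040225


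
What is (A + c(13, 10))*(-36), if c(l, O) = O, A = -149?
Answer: 5004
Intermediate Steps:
(A + c(13, 10))*(-36) = (-149 + 10)*(-36) = -139*(-36) = 5004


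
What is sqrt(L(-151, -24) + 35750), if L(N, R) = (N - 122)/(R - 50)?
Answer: sqrt(195787202)/74 ≈ 189.09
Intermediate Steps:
L(N, R) = (-122 + N)/(-50 + R)
sqrt(L(-151, -24) + 35750) = sqrt((-122 - 151)/(-50 - 24) + 35750) = sqrt(-273/(-74) + 35750) = sqrt(-1/74*(-273) + 35750) = sqrt(273/74 + 35750) = sqrt(2645773/74) = sqrt(195787202)/74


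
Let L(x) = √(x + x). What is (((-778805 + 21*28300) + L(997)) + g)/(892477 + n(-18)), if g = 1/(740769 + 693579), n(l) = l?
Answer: -264644377739/1280096781732 + √1994/892459 ≈ -0.20669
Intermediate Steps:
L(x) = √2*√x (L(x) = √(2*x) = √2*√x)
g = 1/1434348 ≈ 6.9718e-7
(((-778805 + 21*28300) + L(997)) + g)/(892477 + n(-18)) = (((-778805 + 21*28300) + √2*√997) + 1/1434348)/(892477 - 18) = (((-778805 + 594300) + √1994) + 1/1434348)/892459 = ((-184505 + √1994) + 1/1434348)*(1/892459) = (-264644377739/1434348 + √1994)*(1/892459) = -264644377739/1280096781732 + √1994/892459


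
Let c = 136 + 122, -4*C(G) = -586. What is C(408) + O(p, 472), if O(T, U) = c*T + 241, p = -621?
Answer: -319661/2 ≈ -1.5983e+5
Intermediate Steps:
C(G) = 293/2 (C(G) = -¼*(-586) = 293/2)
c = 258
O(T, U) = 241 + 258*T (O(T, U) = 258*T + 241 = 241 + 258*T)
C(408) + O(p, 472) = 293/2 + (241 + 258*(-621)) = 293/2 + (241 - 160218) = 293/2 - 159977 = -319661/2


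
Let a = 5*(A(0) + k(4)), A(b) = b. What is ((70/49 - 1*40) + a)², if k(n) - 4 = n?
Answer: 100/49 ≈ 2.0408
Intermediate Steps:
k(n) = 4 + n
a = 40 (a = 5*(0 + (4 + 4)) = 5*(0 + 8) = 5*8 = 40)
((70/49 - 1*40) + a)² = ((70/49 - 1*40) + 40)² = ((70*(1/49) - 40) + 40)² = ((10/7 - 40) + 40)² = (-270/7 + 40)² = (10/7)² = 100/49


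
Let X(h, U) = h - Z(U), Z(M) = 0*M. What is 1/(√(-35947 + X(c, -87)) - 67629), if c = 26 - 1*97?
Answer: -22543/1524572553 - I*√4002/1524572553 ≈ -1.4786e-5 - 4.1495e-8*I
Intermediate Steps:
c = -71 (c = 26 - 97 = -71)
Z(M) = 0
X(h, U) = h (X(h, U) = h - 1*0 = h + 0 = h)
1/(√(-35947 + X(c, -87)) - 67629) = 1/(√(-35947 - 71) - 67629) = 1/(√(-36018) - 67629) = 1/(3*I*√4002 - 67629) = 1/(-67629 + 3*I*√4002)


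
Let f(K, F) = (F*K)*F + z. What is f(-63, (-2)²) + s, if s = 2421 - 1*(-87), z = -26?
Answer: 1474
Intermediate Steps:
s = 2508 (s = 2421 + 87 = 2508)
f(K, F) = -26 + K*F² (f(K, F) = (F*K)*F - 26 = K*F² - 26 = -26 + K*F²)
f(-63, (-2)²) + s = (-26 - 63*((-2)²)²) + 2508 = (-26 - 63*4²) + 2508 = (-26 - 63*16) + 2508 = (-26 - 1008) + 2508 = -1034 + 2508 = 1474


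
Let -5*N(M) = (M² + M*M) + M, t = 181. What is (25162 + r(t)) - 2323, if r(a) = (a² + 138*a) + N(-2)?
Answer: 402884/5 ≈ 80577.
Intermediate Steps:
N(M) = -2*M²/5 - M/5 (N(M) = -((M² + M*M) + M)/5 = -((M² + M²) + M)/5 = -(2*M² + M)/5 = -(M + 2*M²)/5 = -2*M²/5 - M/5)
r(a) = -6/5 + a² + 138*a (r(a) = (a² + 138*a) - ⅕*(-2)*(1 + 2*(-2)) = (a² + 138*a) - ⅕*(-2)*(1 - 4) = (a² + 138*a) - ⅕*(-2)*(-3) = (a² + 138*a) - 6/5 = -6/5 + a² + 138*a)
(25162 + r(t)) - 2323 = (25162 + (-6/5 + 181² + 138*181)) - 2323 = (25162 + (-6/5 + 32761 + 24978)) - 2323 = (25162 + 288689/5) - 2323 = 414499/5 - 2323 = 402884/5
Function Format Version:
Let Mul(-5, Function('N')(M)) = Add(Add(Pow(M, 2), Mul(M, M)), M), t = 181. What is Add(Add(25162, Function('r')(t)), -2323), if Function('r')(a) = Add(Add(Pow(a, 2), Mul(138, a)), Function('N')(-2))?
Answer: Rational(402884, 5) ≈ 80577.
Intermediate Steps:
Function('N')(M) = Add(Mul(Rational(-2, 5), Pow(M, 2)), Mul(Rational(-1, 5), M)) (Function('N')(M) = Mul(Rational(-1, 5), Add(Add(Pow(M, 2), Mul(M, M)), M)) = Mul(Rational(-1, 5), Add(Add(Pow(M, 2), Pow(M, 2)), M)) = Mul(Rational(-1, 5), Add(Mul(2, Pow(M, 2)), M)) = Mul(Rational(-1, 5), Add(M, Mul(2, Pow(M, 2)))) = Add(Mul(Rational(-2, 5), Pow(M, 2)), Mul(Rational(-1, 5), M)))
Function('r')(a) = Add(Rational(-6, 5), Pow(a, 2), Mul(138, a)) (Function('r')(a) = Add(Add(Pow(a, 2), Mul(138, a)), Mul(Rational(-1, 5), -2, Add(1, Mul(2, -2)))) = Add(Add(Pow(a, 2), Mul(138, a)), Mul(Rational(-1, 5), -2, Add(1, -4))) = Add(Add(Pow(a, 2), Mul(138, a)), Mul(Rational(-1, 5), -2, -3)) = Add(Add(Pow(a, 2), Mul(138, a)), Rational(-6, 5)) = Add(Rational(-6, 5), Pow(a, 2), Mul(138, a)))
Add(Add(25162, Function('r')(t)), -2323) = Add(Add(25162, Add(Rational(-6, 5), Pow(181, 2), Mul(138, 181))), -2323) = Add(Add(25162, Add(Rational(-6, 5), 32761, 24978)), -2323) = Add(Add(25162, Rational(288689, 5)), -2323) = Add(Rational(414499, 5), -2323) = Rational(402884, 5)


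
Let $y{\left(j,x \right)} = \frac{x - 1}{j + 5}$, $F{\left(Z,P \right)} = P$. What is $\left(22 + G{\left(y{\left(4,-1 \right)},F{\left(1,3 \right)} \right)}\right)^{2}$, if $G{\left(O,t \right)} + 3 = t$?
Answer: $484$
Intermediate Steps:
$y{\left(j,x \right)} = \frac{-1 + x}{5 + j}$
$G{\left(O,t \right)} = -3 + t$
$\left(22 + G{\left(y{\left(4,-1 \right)},F{\left(1,3 \right)} \right)}\right)^{2} = \left(22 + \left(-3 + 3\right)\right)^{2} = \left(22 + 0\right)^{2} = 22^{2} = 484$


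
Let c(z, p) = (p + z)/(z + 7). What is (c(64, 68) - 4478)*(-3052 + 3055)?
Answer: -953418/71 ≈ -13428.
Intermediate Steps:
c(z, p) = (p + z)/(7 + z)
(c(64, 68) - 4478)*(-3052 + 3055) = ((68 + 64)/(7 + 64) - 4478)*(-3052 + 3055) = (132/71 - 4478)*3 = -317806/71*3 = -953418/71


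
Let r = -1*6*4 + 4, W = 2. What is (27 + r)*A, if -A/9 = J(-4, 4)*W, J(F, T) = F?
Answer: 504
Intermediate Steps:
A = 72 (A = -(-36)*2 = -9*(-8) = 72)
r = -20 (r = -6*4 + 4 = -24 + 4 = -20)
(27 + r)*A = (27 - 20)*72 = 7*72 = 504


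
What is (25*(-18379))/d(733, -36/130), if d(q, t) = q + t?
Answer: -29865875/47627 ≈ -627.08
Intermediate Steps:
(25*(-18379))/d(733, -36/130) = (25*(-18379))/(733 - 36/130) = -459475/(733 - 36*1/130) = -459475/(733 - 18/65) = -459475/47627/65 = -459475*65/47627 = -29865875/47627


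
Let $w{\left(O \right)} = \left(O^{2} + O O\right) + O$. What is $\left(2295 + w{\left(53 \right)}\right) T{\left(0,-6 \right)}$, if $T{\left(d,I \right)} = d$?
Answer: $0$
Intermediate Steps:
$w{\left(O \right)} = O + 2 O^{2}$ ($w{\left(O \right)} = \left(O^{2} + O^{2}\right) + O = 2 O^{2} + O = O + 2 O^{2}$)
$\left(2295 + w{\left(53 \right)}\right) T{\left(0,-6 \right)} = \left(2295 + 53 \left(1 + 2 \cdot 53\right)\right) 0 = \left(2295 + 53 \left(1 + 106\right)\right) 0 = \left(2295 + 53 \cdot 107\right) 0 = \left(2295 + 5671\right) 0 = 7966 \cdot 0 = 0$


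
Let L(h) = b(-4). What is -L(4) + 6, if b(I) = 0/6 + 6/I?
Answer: 15/2 ≈ 7.5000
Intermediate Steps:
b(I) = 6/I (b(I) = 0*(⅙) + 6/I = 0 + 6/I = 6/I)
L(h) = -3/2 (L(h) = 6/(-4) = 6*(-¼) = -3/2)
-L(4) + 6 = -1*(-3/2) + 6 = 3/2 + 6 = 15/2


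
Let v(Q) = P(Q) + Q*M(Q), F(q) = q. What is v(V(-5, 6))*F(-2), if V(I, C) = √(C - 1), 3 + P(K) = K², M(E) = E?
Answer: -14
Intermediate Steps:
P(K) = -3 + K²
V(I, C) = √(-1 + C)
v(Q) = -3 + 2*Q² (v(Q) = (-3 + Q²) + Q*Q = (-3 + Q²) + Q² = -3 + 2*Q²)
v(V(-5, 6))*F(-2) = (-3 + 2*(√(-1 + 6))²)*(-2) = (-3 + 2*(√5)²)*(-2) = (-3 + 2*5)*(-2) = (-3 + 10)*(-2) = 7*(-2) = -14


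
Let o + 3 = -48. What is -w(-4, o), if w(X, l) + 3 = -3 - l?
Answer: -45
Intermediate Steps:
o = -51 (o = -3 - 48 = -51)
w(X, l) = -6 - l (w(X, l) = -3 + (-3 - l) = -6 - l)
-w(-4, o) = -(-6 - 1*(-51)) = -(-6 + 51) = -1*45 = -45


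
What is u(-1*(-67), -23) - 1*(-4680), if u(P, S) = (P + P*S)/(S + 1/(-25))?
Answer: 1366265/288 ≈ 4744.0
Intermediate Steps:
u(P, S) = (P + P*S)/(-1/25 + S) (u(P, S) = (P + P*S)/(S - 1/25) = (P + P*S)/(-1/25 + S))
u(-1*(-67), -23) - 1*(-4680) = 25*(-1*(-67))*(1 - 23)/(-1 + 25*(-23)) - 1*(-4680) = 25*67*(-22)/(-1 - 575) + 4680 = 25*67*(-22)/(-576) + 4680 = 25*67*(-1/576)*(-22) + 4680 = 18425/288 + 4680 = 1366265/288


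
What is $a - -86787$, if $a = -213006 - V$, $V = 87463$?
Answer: $-213682$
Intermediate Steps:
$a = -300469$ ($a = -213006 - 87463 = -300469$)
$a - -86787 = -300469 - -86787 = -300469 + 86787 = -213682$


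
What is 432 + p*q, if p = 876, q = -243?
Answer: -212436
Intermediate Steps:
432 + p*q = 432 + 876*(-243) = 432 - 212868 = -212436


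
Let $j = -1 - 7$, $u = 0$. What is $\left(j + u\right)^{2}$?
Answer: $64$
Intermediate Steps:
$j = -8$ ($j = -1 - 7 = -8$)
$\left(j + u\right)^{2} = \left(-8 + 0\right)^{2} = \left(-8\right)^{2} = 64$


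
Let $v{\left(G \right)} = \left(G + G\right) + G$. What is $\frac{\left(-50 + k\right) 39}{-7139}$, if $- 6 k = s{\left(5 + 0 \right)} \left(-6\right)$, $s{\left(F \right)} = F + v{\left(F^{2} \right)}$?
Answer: $- \frac{1170}{7139} \approx -0.16389$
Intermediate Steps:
$v{\left(G \right)} = 3 G$ ($v{\left(G \right)} = 2 G + G = 3 G$)
$s{\left(F \right)} = F + 3 F^{2}$
$k = 80$ ($k = - \frac{\left(5 + 0\right) \left(1 + 3 \left(5 + 0\right)\right) \left(-6\right)}{6} = - \frac{5 \left(1 + 3 \cdot 5\right) \left(-6\right)}{6} = - \frac{5 \left(1 + 15\right) \left(-6\right)}{6} = - \frac{5 \cdot 16 \left(-6\right)}{6} = - \frac{80 \left(-6\right)}{6} = \left(- \frac{1}{6}\right) \left(-480\right) = 80$)
$\frac{\left(-50 + k\right) 39}{-7139} = \frac{\left(-50 + 80\right) 39}{-7139} = 30 \cdot 39 \left(- \frac{1}{7139}\right) = 1170 \left(- \frac{1}{7139}\right) = - \frac{1170}{7139}$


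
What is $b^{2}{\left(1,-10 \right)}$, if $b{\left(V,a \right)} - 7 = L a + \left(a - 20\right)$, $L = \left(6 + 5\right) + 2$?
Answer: $23409$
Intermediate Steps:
$L = 13$ ($L = 11 + 2 = 13$)
$b{\left(V,a \right)} = -13 + 14 a$ ($b{\left(V,a \right)} = 7 + \left(13 a + \left(a - 20\right)\right) = 7 + \left(13 a + \left(-20 + a\right)\right) = 7 + \left(-20 + 14 a\right) = -13 + 14 a$)
$b^{2}{\left(1,-10 \right)} = \left(-13 + 14 \left(-10\right)\right)^{2} = \left(-13 - 140\right)^{2} = \left(-153\right)^{2} = 23409$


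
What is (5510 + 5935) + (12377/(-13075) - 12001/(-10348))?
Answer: 1548538480379/135300100 ≈ 11445.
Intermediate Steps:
(5510 + 5935) + (12377/(-13075) - 12001/(-10348)) = 11445 + (12377*(-1/13075) - 12001*(-1/10348)) = 11445 + (-12377/13075 + 12001/10348) = 11445 + 28835879/135300100 = 1548538480379/135300100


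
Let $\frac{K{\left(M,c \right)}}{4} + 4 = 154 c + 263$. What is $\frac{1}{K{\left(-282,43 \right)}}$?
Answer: $\frac{1}{27524} \approx 3.6332 \cdot 10^{-5}$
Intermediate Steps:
$K{\left(M,c \right)} = 1036 + 616 c$ ($K{\left(M,c \right)} = -16 + 4 \left(154 c + 263\right) = -16 + 4 \left(263 + 154 c\right) = -16 + \left(1052 + 616 c\right) = 1036 + 616 c$)
$\frac{1}{K{\left(-282,43 \right)}} = \frac{1}{1036 + 616 \cdot 43} = \frac{1}{1036 + 26488} = \frac{1}{27524}$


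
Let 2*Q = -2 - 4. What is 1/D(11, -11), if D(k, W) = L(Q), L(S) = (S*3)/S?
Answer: 1/3 ≈ 0.33333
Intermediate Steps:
Q = -3 (Q = (-2 - 4)/2 = (1/2)*(-6) = -3)
L(S) = 3 (L(S) = (3*S)/S = 3)
D(k, W) = 3
1/D(11, -11) = 1/3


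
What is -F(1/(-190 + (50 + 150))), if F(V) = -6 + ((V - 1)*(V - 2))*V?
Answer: 5829/1000 ≈ 5.8290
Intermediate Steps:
F(V) = -6 + V*(-1 + V)*(-2 + V) (F(V) = -6 + ((-1 + V)*(-2 + V))*V = -6 + V*(-1 + V)*(-2 + V))
-F(1/(-190 + (50 + 150))) = -(-6 + (1/(-190 + (50 + 150)))³ - 3/(-190 + (50 + 150))² + 2/(-190 + (50 + 150))) = -(-6 + (1/(-190 + 200))³ - 3/(-190 + 200)² + 2/(-190 + 200)) = -(-6 + (1/10)³ - 3*(1/10)² + 2/10) = -(-6 + (⅒)³ - 3*(⅒)² + 2*(⅒)) = -(-6 + 1/1000 - 3*1/100 + ⅕) = -(-6 + 1/1000 - 3/100 + ⅕) = -1*(-5829/1000) = 5829/1000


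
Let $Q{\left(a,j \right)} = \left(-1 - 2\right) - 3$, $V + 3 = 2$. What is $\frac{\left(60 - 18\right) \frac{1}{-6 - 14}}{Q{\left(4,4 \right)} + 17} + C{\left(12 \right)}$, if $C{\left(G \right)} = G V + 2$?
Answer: $- \frac{1121}{110} \approx -10.191$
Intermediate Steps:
$V = -1$ ($V = -3 + 2 = -1$)
$Q{\left(a,j \right)} = -6$ ($Q{\left(a,j \right)} = -3 - 3 = -6$)
$C{\left(G \right)} = 2 - G$ ($C{\left(G \right)} = G \left(-1\right) + 2 = - G + 2 = 2 - G$)
$\frac{\left(60 - 18\right) \frac{1}{-6 - 14}}{Q{\left(4,4 \right)} + 17} + C{\left(12 \right)} = \frac{\left(60 - 18\right) \frac{1}{-6 - 14}}{-6 + 17} + \left(2 - 12\right) = \frac{42 \frac{1}{-20}}{11} + \left(2 - 12\right) = 42 \left(- \frac{1}{20}\right) \frac{1}{11} - 10 = \left(- \frac{21}{10}\right) \frac{1}{11} - 10 = - \frac{21}{110} - 10 = - \frac{1121}{110}$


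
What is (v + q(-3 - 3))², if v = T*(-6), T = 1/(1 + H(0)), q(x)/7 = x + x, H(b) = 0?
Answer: 8100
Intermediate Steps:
q(x) = 14*x (q(x) = 7*(x + x) = 7*(2*x) = 14*x)
T = 1 (T = 1/(1 + 0) = 1/1 = 1)
v = -6 (v = 1*(-6) = -6)
(v + q(-3 - 3))² = (-6 + 14*(-3 - 3))² = (-6 + 14*(-6))² = (-6 - 84)² = (-90)² = 8100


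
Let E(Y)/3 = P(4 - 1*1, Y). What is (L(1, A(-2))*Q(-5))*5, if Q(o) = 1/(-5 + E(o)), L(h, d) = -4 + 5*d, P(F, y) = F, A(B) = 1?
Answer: 5/4 ≈ 1.2500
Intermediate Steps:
E(Y) = 9 (E(Y) = 3*(4 - 1*1) = 3*(4 - 1) = 3*3 = 9)
Q(o) = ¼ (Q(o) = 1/(-5 + 9) = 1/4 = ¼)
(L(1, A(-2))*Q(-5))*5 = ((-4 + 5*1)*(¼))*5 = ((-4 + 5)*(¼))*5 = (1*(¼))*5 = (¼)*5 = 5/4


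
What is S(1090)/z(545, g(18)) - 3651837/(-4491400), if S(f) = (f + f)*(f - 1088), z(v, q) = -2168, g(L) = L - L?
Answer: -1458165173/1217169400 ≈ -1.1980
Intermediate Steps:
g(L) = 0
S(f) = 2*f*(-1088 + f) (S(f) = (2*f)*(-1088 + f) = 2*f*(-1088 + f))
S(1090)/z(545, g(18)) - 3651837/(-4491400) = (2*1090*(-1088 + 1090))/(-2168) - 3651837/(-4491400) = (2*1090*2)*(-1/2168) - 3651837*(-1/4491400) = 4360*(-1/2168) + 3651837/4491400 = -545/271 + 3651837/4491400 = -1458165173/1217169400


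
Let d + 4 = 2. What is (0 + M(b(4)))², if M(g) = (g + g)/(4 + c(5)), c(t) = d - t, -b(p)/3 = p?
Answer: 64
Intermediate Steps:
d = -2 (d = -4 + 2 = -2)
b(p) = -3*p
c(t) = -2 - t
M(g) = -2*g/3 (M(g) = (g + g)/(4 + (-2 - 1*5)) = (2*g)/(4 + (-2 - 5)) = (2*g)/(4 - 7) = (2*g)/(-3) = (2*g)*(-⅓) = -2*g/3)
(0 + M(b(4)))² = (0 - (-2)*4)² = (0 - ⅔*(-12))² = (0 + 8)² = 8² = 64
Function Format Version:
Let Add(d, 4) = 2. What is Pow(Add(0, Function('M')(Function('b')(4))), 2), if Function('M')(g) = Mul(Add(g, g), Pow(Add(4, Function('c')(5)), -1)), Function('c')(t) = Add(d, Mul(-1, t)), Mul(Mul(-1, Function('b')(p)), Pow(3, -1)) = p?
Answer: 64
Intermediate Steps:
d = -2 (d = Add(-4, 2) = -2)
Function('b')(p) = Mul(-3, p)
Function('c')(t) = Add(-2, Mul(-1, t))
Function('M')(g) = Mul(Rational(-2, 3), g) (Function('M')(g) = Mul(Add(g, g), Pow(Add(4, Add(-2, Mul(-1, 5))), -1)) = Mul(Mul(2, g), Pow(Add(4, Add(-2, -5)), -1)) = Mul(Mul(2, g), Pow(Add(4, -7), -1)) = Mul(Mul(2, g), Pow(-3, -1)) = Mul(Mul(2, g), Rational(-1, 3)) = Mul(Rational(-2, 3), g))
Pow(Add(0, Function('M')(Function('b')(4))), 2) = Pow(Add(0, Mul(Rational(-2, 3), Mul(-3, 4))), 2) = Pow(Add(0, Mul(Rational(-2, 3), -12)), 2) = Pow(Add(0, 8), 2) = Pow(8, 2) = 64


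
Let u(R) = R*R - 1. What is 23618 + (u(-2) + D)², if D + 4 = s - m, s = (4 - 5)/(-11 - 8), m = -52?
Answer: 9466998/361 ≈ 26224.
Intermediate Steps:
u(R) = -1 + R² (u(R) = R² - 1 = -1 + R²)
s = 1/19 (s = -1/(-19) = -1*(-1/19) = 1/19 ≈ 0.052632)
D = 913/19 (D = -4 + (1/19 - 1*(-52)) = -4 + (1/19 + 52) = -4 + 989/19 = 913/19 ≈ 48.053)
23618 + (u(-2) + D)² = 23618 + ((-1 + (-2)²) + 913/19)² = 23618 + ((-1 + 4) + 913/19)² = 23618 + (3 + 913/19)² = 23618 + (970/19)² = 23618 + 940900/361 = 9466998/361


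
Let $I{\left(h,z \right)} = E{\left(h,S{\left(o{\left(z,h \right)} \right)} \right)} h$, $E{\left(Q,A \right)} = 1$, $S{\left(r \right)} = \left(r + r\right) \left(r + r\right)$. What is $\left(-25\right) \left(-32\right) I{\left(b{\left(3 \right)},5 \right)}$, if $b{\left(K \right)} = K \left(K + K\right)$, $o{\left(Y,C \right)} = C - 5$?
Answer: $14400$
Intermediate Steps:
$o{\left(Y,C \right)} = -5 + C$ ($o{\left(Y,C \right)} = C - 5 = -5 + C$)
$S{\left(r \right)} = 4 r^{2}$ ($S{\left(r \right)} = 2 r 2 r = 4 r^{2}$)
$b{\left(K \right)} = 2 K^{2}$ ($b{\left(K \right)} = K 2 K = 2 K^{2}$)
$I{\left(h,z \right)} = h$ ($I{\left(h,z \right)} = 1 h = h$)
$\left(-25\right) \left(-32\right) I{\left(b{\left(3 \right)},5 \right)} = \left(-25\right) \left(-32\right) 2 \cdot 3^{2} = 800 \cdot 2 \cdot 9 = 800 \cdot 18 = 14400$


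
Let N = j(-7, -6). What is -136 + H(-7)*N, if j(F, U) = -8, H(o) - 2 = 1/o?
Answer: -1056/7 ≈ -150.86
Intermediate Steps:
H(o) = 2 + 1/o
N = -8
-136 + H(-7)*N = -136 + (2 + 1/(-7))*(-8) = -136 + (2 - ⅐)*(-8) = -136 + (13/7)*(-8) = -136 - 104/7 = -1056/7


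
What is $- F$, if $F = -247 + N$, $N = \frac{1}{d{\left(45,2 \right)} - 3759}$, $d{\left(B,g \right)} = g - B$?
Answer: $\frac{939095}{3802} \approx 247.0$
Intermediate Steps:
$N = - \frac{1}{3802}$ ($N = \frac{1}{\left(2 - 45\right) - 3759} = \frac{1}{-43 - 3759} = \frac{1}{-3802} = - \frac{1}{3802} \approx -0.00026302$)
$F = - \frac{939095}{3802}$ ($F = -247 - \frac{1}{3802} = - \frac{939095}{3802} \approx -247.0$)
$- F = \left(-1\right) \left(- \frac{939095}{3802}\right) = \frac{939095}{3802}$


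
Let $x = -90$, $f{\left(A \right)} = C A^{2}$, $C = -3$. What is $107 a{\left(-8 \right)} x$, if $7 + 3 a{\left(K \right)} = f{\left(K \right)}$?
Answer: $638790$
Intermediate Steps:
$f{\left(A \right)} = - 3 A^{2}$
$a{\left(K \right)} = - \frac{7}{3} - K^{2}$ ($a{\left(K \right)} = - \frac{7}{3} + \frac{\left(-3\right) K^{2}}{3} = - \frac{7}{3} - K^{2}$)
$107 a{\left(-8 \right)} x = 107 \left(- \frac{7}{3} - \left(-8\right)^{2}\right) \left(-90\right) = 107 \left(- \frac{7}{3} - 64\right) \left(-90\right) = 107 \left(- \frac{199}{3}\right) \left(-90\right) = \left(- \frac{21293}{3}\right) \left(-90\right) = 638790$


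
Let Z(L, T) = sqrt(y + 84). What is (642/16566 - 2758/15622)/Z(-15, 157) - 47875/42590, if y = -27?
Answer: -9575/8518 - 2971642*sqrt(57)/1229271747 ≈ -1.1423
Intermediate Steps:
Z(L, T) = sqrt(57) (Z(L, T) = sqrt(-27 + 84) = sqrt(57))
(642/16566 - 2758/15622)/Z(-15, 157) - 47875/42590 = (642/16566 - 2758/15622)/(sqrt(57)) - 47875/42590 = (642*(1/16566) - 2758*1/15622)*(sqrt(57)/57) - 47875*1/42590 = (107/2761 - 1379/7811)*(sqrt(57)/57) - 9575/8518 = -2971642*sqrt(57)/1229271747 - 9575/8518 = -9575/8518 - 2971642*sqrt(57)/1229271747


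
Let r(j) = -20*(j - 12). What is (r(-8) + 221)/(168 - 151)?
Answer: 621/17 ≈ 36.529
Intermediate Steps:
r(j) = 240 - 20*j (r(j) = -20*(-12 + j) = 240 - 20*j)
(r(-8) + 221)/(168 - 151) = ((240 - 20*(-8)) + 221)/(168 - 151) = ((240 + 160) + 221)/17 = (400 + 221)*(1/17) = 621*(1/17) = 621/17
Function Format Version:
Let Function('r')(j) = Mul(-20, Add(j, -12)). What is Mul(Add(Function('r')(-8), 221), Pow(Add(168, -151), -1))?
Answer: Rational(621, 17) ≈ 36.529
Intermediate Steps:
Function('r')(j) = Add(240, Mul(-20, j)) (Function('r')(j) = Mul(-20, Add(-12, j)) = Add(240, Mul(-20, j)))
Mul(Add(Function('r')(-8), 221), Pow(Add(168, -151), -1)) = Mul(Add(Add(240, Mul(-20, -8)), 221), Pow(Add(168, -151), -1)) = Mul(Add(Add(240, 160), 221), Pow(17, -1)) = Mul(Add(400, 221), Rational(1, 17)) = Mul(621, Rational(1, 17)) = Rational(621, 17)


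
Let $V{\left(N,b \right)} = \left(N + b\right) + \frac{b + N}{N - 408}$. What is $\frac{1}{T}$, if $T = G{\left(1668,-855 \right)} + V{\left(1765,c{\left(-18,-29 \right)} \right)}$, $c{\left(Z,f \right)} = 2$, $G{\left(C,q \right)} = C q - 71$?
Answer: $- \frac{1357}{1932968741} \approx -7.0203 \cdot 10^{-7}$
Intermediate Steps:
$G{\left(C,q \right)} = -71 + C q$
$V{\left(N,b \right)} = N + b + \frac{N + b}{-408 + N}$ ($V{\left(N,b \right)} = \left(N + b\right) + \frac{N + b}{-408 + N} = N + b + \frac{N + b}{-408 + N}$)
$T = - \frac{1932968741}{1357}$ ($T = \left(-71 + 1668 \left(-855\right)\right) + \frac{1765^{2} - 718355 - 814 + 1765 \cdot 2}{-408 + 1765} = \left(-71 - 1426140\right) + \frac{3115225 - 718355 - 814 + 3530}{1357} = -1426211 + \frac{1}{1357} \cdot 2399586 = -1426211 + \frac{2399586}{1357} = - \frac{1932968741}{1357} \approx -1.4244 \cdot 10^{6}$)
$\frac{1}{T} = \frac{1}{- \frac{1932968741}{1357}} = - \frac{1357}{1932968741}$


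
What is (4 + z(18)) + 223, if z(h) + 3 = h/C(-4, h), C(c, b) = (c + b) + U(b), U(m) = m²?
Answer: 37865/169 ≈ 224.05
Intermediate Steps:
C(c, b) = b + c + b² (C(c, b) = (c + b) + b² = (b + c) + b² = b + c + b²)
z(h) = -3 + h/(-4 + h + h²) (z(h) = -3 + h/(h - 4 + h²) = -3 + h/(-4 + h + h²))
(4 + z(18)) + 223 = (4 + (-3 + 18/(-4 + 18 + 18²))) + 223 = (4 + (-3 + 18/(-4 + 18 + 324))) + 223 = (4 + (-3 + 18/338)) + 223 = (4 + (-3 + 18*(1/338))) + 223 = (4 + (-3 + 9/169)) + 223 = (4 - 498/169) + 223 = 178/169 + 223 = 37865/169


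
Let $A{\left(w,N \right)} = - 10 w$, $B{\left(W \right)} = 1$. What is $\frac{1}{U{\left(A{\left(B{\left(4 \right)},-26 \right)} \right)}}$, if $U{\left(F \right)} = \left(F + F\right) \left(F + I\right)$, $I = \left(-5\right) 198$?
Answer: $\frac{1}{20000} \approx 5.0 \cdot 10^{-5}$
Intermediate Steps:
$I = -990$
$U{\left(F \right)} = 2 F \left(-990 + F\right)$ ($U{\left(F \right)} = \left(F + F\right) \left(F - 990\right) = 2 F \left(-990 + F\right)$)
$\frac{1}{U{\left(A{\left(B{\left(4 \right)},-26 \right)} \right)}} = \frac{1}{2 \left(\left(-10\right) 1\right) \left(-990 - 10\right)} = \frac{1}{2 \left(-10\right) \left(-990 - 10\right)} = \frac{1}{2 \left(-10\right) \left(-1000\right)} = \frac{1}{20000}$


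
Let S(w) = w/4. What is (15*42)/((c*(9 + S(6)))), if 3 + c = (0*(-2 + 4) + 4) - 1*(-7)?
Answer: 15/2 ≈ 7.5000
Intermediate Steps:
S(w) = w/4 (S(w) = w*(¼) = w/4)
c = 8 (c = -3 + ((0*(-2 + 4) + 4) - 1*(-7)) = -3 + ((0*2 + 4) + 7) = -3 + ((0 + 4) + 7) = -3 + (4 + 7) = -3 + 11 = 8)
(15*42)/((c*(9 + S(6)))) = (15*42)/((8*(9 + (¼)*6))) = 630/((8*(9 + 3/2))) = 630/((8*(21/2))) = 630/84 = 630*(1/84) = 15/2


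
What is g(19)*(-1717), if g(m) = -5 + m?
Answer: -24038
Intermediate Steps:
g(19)*(-1717) = (-5 + 19)*(-1717) = 14*(-1717) = -24038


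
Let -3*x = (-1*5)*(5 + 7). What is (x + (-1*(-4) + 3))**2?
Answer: 729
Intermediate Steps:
x = 20 (x = -(-1*5)*(5 + 7)/3 = -(-5)*12/3 = -1/3*(-60) = 20)
(x + (-1*(-4) + 3))**2 = (20 + (-1*(-4) + 3))**2 = (20 + (4 + 3))**2 = (20 + 7)**2 = 27**2 = 729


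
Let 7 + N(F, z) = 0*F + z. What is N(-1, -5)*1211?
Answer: -14532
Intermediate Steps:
N(F, z) = -7 + z (N(F, z) = -7 + (0*F + z) = -7 + (0 + z) = -7 + z)
N(-1, -5)*1211 = (-7 - 5)*1211 = -12*1211 = -14532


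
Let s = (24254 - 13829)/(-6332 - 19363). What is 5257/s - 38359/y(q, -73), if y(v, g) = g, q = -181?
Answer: -630723088/50735 ≈ -12432.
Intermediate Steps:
s = -695/1713 (s = 10425/(-25695) = 10425*(-1/25695) = -695/1713 ≈ -0.40572)
5257/s - 38359/y(q, -73) = 5257/(-695/1713) - 38359/(-73) = 5257*(-1713/695) - 38359*(-1/73) = -9005241/695 + 38359/73 = -630723088/50735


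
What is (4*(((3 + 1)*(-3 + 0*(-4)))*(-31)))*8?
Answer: 11904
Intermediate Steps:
(4*(((3 + 1)*(-3 + 0*(-4)))*(-31)))*8 = (4*((4*(-3 + 0))*(-31)))*8 = (4*((4*(-3))*(-31)))*8 = (4*(-12*(-31)))*8 = (4*372)*8 = 1488*8 = 11904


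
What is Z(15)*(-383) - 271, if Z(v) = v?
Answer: -6016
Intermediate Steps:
Z(15)*(-383) - 271 = 15*(-383) - 271 = -5745 - 271 = -6016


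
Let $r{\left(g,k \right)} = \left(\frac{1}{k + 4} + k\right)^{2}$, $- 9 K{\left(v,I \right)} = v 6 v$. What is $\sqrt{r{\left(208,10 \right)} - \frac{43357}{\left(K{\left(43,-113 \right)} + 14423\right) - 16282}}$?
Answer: $\frac{\sqrt{1589168589}}{3710} \approx 10.745$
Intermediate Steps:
$K{\left(v,I \right)} = - \frac{2 v^{2}}{3}$ ($K{\left(v,I \right)} = - \frac{v 6 v}{9} = - \frac{6 v v}{9} = - \frac{6 v^{2}}{9} = - \frac{2 v^{2}}{3}$)
$r{\left(g,k \right)} = \left(k + \frac{1}{4 + k}\right)^{2}$ ($r{\left(g,k \right)} = \left(\frac{1}{4 + k} + k\right)^{2} = \left(k + \frac{1}{4 + k}\right)^{2}$)
$\sqrt{r{\left(208,10 \right)} - \frac{43357}{\left(K{\left(43,-113 \right)} + 14423\right) - 16282}} = \sqrt{\frac{\left(1 + 10^{2} + 4 \cdot 10\right)^{2}}{\left(4 + 10\right)^{2}} - \frac{43357}{\left(- \frac{2 \cdot 43^{2}}{3} + 14423\right) - 16282}} = \sqrt{\frac{\left(1 + 100 + 40\right)^{2}}{196} - \frac{43357}{\left(\left(- \frac{2}{3}\right) 1849 + 14423\right) - 16282}} = \sqrt{\frac{141^{2}}{196} - \frac{43357}{\left(- \frac{3698}{3} + 14423\right) - 16282}} = \sqrt{\frac{1}{196} \cdot 19881 - \frac{43357}{\frac{39571}{3} - 16282}} = \sqrt{\frac{19881}{196} - \frac{43357}{- \frac{9275}{3}}} = \sqrt{\frac{19881}{196} - - \frac{130071}{9275}} = \sqrt{\frac{19881}{196} + \frac{130071}{9275}} = \sqrt{\frac{29984313}{259700}} = \frac{\sqrt{1589168589}}{3710}$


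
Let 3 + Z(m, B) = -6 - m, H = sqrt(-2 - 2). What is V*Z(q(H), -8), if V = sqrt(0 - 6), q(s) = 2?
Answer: -11*I*sqrt(6) ≈ -26.944*I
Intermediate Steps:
H = 2*I (H = sqrt(-4) = 2*I ≈ 2.0*I)
V = I*sqrt(6) (V = sqrt(-6) = I*sqrt(6) ≈ 2.4495*I)
Z(m, B) = -9 - m (Z(m, B) = -3 + (-6 - m) = -9 - m)
V*Z(q(H), -8) = (I*sqrt(6))*(-9 - 1*2) = (I*sqrt(6))*(-9 - 2) = (I*sqrt(6))*(-11) = -11*I*sqrt(6)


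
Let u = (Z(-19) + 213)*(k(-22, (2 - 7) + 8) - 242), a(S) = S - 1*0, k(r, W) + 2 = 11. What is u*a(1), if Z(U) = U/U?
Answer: -49862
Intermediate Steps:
k(r, W) = 9 (k(r, W) = -2 + 11 = 9)
Z(U) = 1
a(S) = S (a(S) = S + 0 = S)
u = -49862 (u = (1 + 213)*(9 - 242) = 214*(-233) = -49862)
u*a(1) = -49862*1 = -49862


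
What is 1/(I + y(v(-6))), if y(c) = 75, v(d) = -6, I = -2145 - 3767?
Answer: -1/5837 ≈ -0.00017132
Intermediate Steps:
I = -5912
1/(I + y(v(-6))) = 1/(-5912 + 75) = 1/(-5837) = -1/5837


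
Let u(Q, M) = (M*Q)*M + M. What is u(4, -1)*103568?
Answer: 310704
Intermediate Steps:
u(Q, M) = M + Q*M² (u(Q, M) = Q*M² + M = M + Q*M²)
u(4, -1)*103568 = -(1 - 1*4)*103568 = -(1 - 4)*103568 = -1*(-3)*103568 = 3*103568 = 310704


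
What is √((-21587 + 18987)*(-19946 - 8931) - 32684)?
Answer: 2*√18761879 ≈ 8663.0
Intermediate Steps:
√((-21587 + 18987)*(-19946 - 8931) - 32684) = √(-2600*(-28877) - 32684) = √(75080200 - 32684) = √75047516 = 2*√18761879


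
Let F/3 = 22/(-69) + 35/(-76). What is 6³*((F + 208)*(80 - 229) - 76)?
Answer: -2899686654/437 ≈ -6.6354e+6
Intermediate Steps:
F = -4087/1748 (F = 3*(22/(-69) + 35/(-76)) = 3*(22*(-1/69) + 35*(-1/76)) = 3*(-22/69 - 35/76) = 3*(-4087/5244) = -4087/1748 ≈ -2.3381)
6³*((F + 208)*(80 - 229) - 76) = 6³*((-4087/1748 + 208)*(80 - 229) - 76) = 216*((359497/1748)*(-149) - 76) = 216*(-53565053/1748 - 76) = 216*(-53697901/1748) = -2899686654/437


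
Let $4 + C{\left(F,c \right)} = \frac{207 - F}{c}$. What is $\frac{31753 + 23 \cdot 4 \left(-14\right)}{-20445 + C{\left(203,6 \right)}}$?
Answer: $- \frac{18279}{12269} \approx -1.4899$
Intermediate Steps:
$C{\left(F,c \right)} = -4 + \frac{207 - F}{c}$
$\frac{31753 + 23 \cdot 4 \left(-14\right)}{-20445 + C{\left(203,6 \right)}} = \frac{31753 + 23 \cdot 4 \left(-14\right)}{-20445 + \frac{207 - 203 - 24}{6}} = \frac{31753 + 92 \left(-14\right)}{-20445 + \frac{207 - 203 - 24}{6}} = \frac{31753 - 1288}{-20445 + \frac{1}{6} \left(-20\right)} = \frac{30465}{-20445 - \frac{10}{3}} = \frac{30465}{- \frac{61345}{3}} = 30465 \left(- \frac{3}{61345}\right) = - \frac{18279}{12269}$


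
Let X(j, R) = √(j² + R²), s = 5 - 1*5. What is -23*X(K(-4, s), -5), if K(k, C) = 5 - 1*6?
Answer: -23*√26 ≈ -117.28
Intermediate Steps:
s = 0 (s = 5 - 5 = 0)
K(k, C) = -1 (K(k, C) = 5 - 6 = -1)
X(j, R) = √(R² + j²)
-23*X(K(-4, s), -5) = -23*√((-5)² + (-1)²) = -23*√(25 + 1) = -23*√26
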